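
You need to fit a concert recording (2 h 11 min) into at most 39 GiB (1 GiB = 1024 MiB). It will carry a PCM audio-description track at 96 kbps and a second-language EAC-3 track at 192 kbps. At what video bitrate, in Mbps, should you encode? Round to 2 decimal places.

Budget: 39 GiB = 335007.4 Mb.
2 h 11 min = 131 min = 7860 s
Total bitrate budget: 335007.4 Mb / 7860 s = 42.622 Mbps.
Audio total: 96 + 192 = 288 kbps = 0.288 Mbps.
Video: 42.622 − 0.288 = 42.334 Mbps.

42.33 Mbps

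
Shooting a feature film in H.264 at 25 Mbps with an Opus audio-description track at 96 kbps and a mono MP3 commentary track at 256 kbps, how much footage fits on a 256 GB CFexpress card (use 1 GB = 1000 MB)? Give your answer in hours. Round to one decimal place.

Audio total: 96 + 256 = 352 kbps = 0.352 Mbps.
Total bitrate: 25 + 0.352 = 25.352 Mbps.
Capacity: 256 GB = 2,048,000 Mb.
Recording time: 2,048,000 / 25.352 = 80,783 s ≈ 22.4 hours.

22.4 hours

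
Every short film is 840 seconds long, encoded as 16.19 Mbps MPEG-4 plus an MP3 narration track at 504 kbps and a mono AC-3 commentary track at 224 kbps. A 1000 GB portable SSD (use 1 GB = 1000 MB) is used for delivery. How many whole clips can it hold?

Audio total: 504 + 224 = 728 kbps = 0.728 Mbps.
Total bitrate: 16.918 Mbps.
Per item: 16.918 Mbps × 840 s = 14,211 Mb = 1,776 MB.
Capacity: 1000 GB = 8,000,000 Mb; 562.94 items → 562 complete.

562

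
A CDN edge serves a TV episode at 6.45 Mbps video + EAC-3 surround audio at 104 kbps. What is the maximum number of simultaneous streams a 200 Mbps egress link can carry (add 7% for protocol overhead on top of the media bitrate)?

28

Audio: 104 kbps = 0.104 Mbps.
Per-viewer media rate: 6.554 Mbps.
On the wire with 7% overhead: 7.013 Mbps.
200 Mbps = 200.0 Mbps; 200.0 / 7.013 = 28.52 → 28 viewers.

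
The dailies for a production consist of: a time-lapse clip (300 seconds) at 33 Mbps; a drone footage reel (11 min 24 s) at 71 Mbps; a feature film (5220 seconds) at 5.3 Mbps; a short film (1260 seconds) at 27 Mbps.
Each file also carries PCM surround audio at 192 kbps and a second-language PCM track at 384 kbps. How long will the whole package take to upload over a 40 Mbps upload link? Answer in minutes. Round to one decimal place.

51.9 minutes

Audio total: 192 + 384 = 576 kbps = 0.576 Mbps.
time-lapse clip: 33.576 Mbps × 300 s = 10072.8 Mb
drone footage reel: 71.576 Mbps × 684 s = 48958.0 Mb
feature film: 5.876 Mbps × 5220 s = 30672.7 Mb
short film: 27.576 Mbps × 1260 s = 34745.8 Mb
Total: 124449.3 Mb = 15556.2 MB.
At 40 Mbps: 124449.3 / 40 = 3111 s ≈ 51.9 minutes.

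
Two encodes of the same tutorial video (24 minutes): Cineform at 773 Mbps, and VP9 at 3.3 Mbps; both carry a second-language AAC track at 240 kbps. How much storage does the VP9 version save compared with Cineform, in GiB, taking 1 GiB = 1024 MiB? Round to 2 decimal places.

24 min = 1440 s
Audio: 240 kbps = 0.240 Mbps.
Cineform: 773.240 Mbps × 1440 s = 1113465.6 Mb = 129.624 GiB.
VP9: 3.540 Mbps × 1440 s = 5097.6 Mb = 0.593 GiB.
Saving: 129.624 − 0.593 = 129.031 GiB.

129.03 GiB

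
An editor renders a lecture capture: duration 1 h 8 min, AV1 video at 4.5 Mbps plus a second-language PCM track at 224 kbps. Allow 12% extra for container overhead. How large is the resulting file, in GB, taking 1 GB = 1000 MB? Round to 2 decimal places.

2.70 GB

1 h 8 min = 68 min = 4080 s
Audio: 224 kbps = 0.224 Mbps.
Total bitrate: 4.5 + 0.224 = 4.724 Mbps.
Stream data: 4.724 Mbps × 4080 s = 19273.9 Mb.
With 12% container overhead: ×1.12.
21,587 Mb ÷ 8 = 2,698 MB → 2.698 GB.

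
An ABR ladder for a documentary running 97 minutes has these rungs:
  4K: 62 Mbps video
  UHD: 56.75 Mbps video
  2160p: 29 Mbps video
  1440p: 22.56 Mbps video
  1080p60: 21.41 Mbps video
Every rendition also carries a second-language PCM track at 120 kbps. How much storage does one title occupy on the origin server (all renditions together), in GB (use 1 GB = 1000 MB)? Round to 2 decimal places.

139.91 GB

97 min = 5820 s
Audio: 120 kbps = 0.120 Mbps.
Sum of rendition bitrates: (62+0.120) + (56.75+0.120) + (29+0.120) + (22.56+0.120) + (21.41+0.120) = 192.320 Mbps.
× 5820 s = 1,119,302 Mb = 139,913 MB = 139.9 GB.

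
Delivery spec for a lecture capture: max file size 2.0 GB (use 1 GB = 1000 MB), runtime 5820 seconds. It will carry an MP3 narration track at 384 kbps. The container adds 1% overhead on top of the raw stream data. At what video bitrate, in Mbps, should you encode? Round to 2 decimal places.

Budget: 2.0 GB = 16000.0 Mb.
Stream payload after overhead: 16000.0 / 1.01 = 15841.6 Mb.
Total bitrate budget: 15841.6 Mb / 5820 s = 2.722 Mbps.
Audio: 384 kbps = 0.384 Mbps.
Video: 2.722 − 0.384 = 2.338 Mbps.

2.34 Mbps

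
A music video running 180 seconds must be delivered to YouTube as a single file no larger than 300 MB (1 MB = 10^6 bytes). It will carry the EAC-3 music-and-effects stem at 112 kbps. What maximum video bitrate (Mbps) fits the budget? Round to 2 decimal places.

Budget: 300 MB = 2400.0 Mb.
Total bitrate budget: 2400.0 Mb / 180 s = 13.333 Mbps.
Audio: 112 kbps = 0.112 Mbps.
Video: 13.333 − 0.112 = 13.221 Mbps.

13.22 Mbps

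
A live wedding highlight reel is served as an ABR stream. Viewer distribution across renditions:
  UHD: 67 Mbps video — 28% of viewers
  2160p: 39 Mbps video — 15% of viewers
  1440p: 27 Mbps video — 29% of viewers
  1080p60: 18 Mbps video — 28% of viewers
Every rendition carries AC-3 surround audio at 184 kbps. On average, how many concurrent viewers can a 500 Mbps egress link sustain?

13

Audio: 184 kbps = 0.184 Mbps.
Average per-viewer bitrate: 0.28×67.184 + 0.15×39.184 + 0.29×27.184 + 0.28×18.184 = 37.664 Mbps.
500 Mbps = 500.0 Mbps; 500.0 / 37.664 = 13.28 → 13.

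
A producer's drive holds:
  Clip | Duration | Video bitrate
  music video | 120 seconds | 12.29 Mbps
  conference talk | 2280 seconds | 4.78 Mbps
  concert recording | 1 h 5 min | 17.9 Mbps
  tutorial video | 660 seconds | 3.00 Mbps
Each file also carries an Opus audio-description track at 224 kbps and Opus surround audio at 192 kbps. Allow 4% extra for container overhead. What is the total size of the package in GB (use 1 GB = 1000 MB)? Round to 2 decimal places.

11.32 GB

Audio total: 224 + 192 = 416 kbps = 0.416 Mbps.
music video: 12.706 Mbps × 120 s × 1.04 = 1585.7 Mb
conference talk: 5.196 Mbps × 2280 s × 1.04 = 12320.8 Mb
concert recording: 18.316 Mbps × 3900 s × 1.04 = 74289.7 Mb
tutorial video: 3.416 Mbps × 660 s × 1.04 = 2344.7 Mb
Total: 90540.9 Mb = 11317.6 MB.
= 11.32 GB.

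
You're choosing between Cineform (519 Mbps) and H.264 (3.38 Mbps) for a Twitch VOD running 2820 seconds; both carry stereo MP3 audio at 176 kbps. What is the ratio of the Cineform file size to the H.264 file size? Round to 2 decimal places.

Audio: 176 kbps = 0.176 Mbps.
Cineform: 519.176 Mbps × 2820 s = 1464076.3 Mb = 170.441 GiB.
H.264: 3.556 Mbps × 2820 s = 10027.9 Mb = 1.167 GiB.
Ratio: 170.441 / 1.167 = 146.000.

146.00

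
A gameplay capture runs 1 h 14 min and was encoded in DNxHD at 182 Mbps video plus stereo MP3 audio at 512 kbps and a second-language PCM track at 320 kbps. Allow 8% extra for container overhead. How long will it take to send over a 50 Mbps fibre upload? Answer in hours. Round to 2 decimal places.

4.87 hours

1 h 14 min = 74 min = 4440 s
Audio total: 512 + 320 = 832 kbps = 0.832 Mbps.
Total bitrate: 182.832 Mbps.
File: 182.832 Mbps × 4440 s = 811774.1 Mb.
With 8% container overhead: ×1.08. → 876716.0 Mb.
At 50 Mbps: 876716.0 / 50 = 17534.3 s ≈ 4.87 hours.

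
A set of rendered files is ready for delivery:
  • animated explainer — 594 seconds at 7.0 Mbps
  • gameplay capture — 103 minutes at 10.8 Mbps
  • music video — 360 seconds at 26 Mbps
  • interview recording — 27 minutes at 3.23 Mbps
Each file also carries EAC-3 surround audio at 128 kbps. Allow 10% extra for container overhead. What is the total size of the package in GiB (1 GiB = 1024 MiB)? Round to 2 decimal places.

11.09 GiB

Audio: 128 kbps = 0.128 Mbps.
animated explainer: 7.128 Mbps × 594 s × 1.10 = 4657.4 Mb
gameplay capture: 10.928 Mbps × 6180 s × 1.10 = 74288.5 Mb
music video: 26.128 Mbps × 360 s × 1.10 = 10346.7 Mb
interview recording: 3.358 Mbps × 1620 s × 1.10 = 5984.0 Mb
Total: 95276.6 Mb = 11909.6 MB.
= 11.09 GiB.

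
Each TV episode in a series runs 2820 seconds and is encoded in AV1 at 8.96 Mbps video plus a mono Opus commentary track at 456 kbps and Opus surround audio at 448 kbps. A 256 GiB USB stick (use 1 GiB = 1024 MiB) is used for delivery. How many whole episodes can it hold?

Audio total: 456 + 448 = 904 kbps = 0.904 Mbps.
Total bitrate: 9.864 Mbps.
Per item: 9.864 Mbps × 2820 s = 27,816 Mb = 3,477 MB.
Capacity: 256 GiB = 2,199,023 Mb; 79.05 items → 79 complete.

79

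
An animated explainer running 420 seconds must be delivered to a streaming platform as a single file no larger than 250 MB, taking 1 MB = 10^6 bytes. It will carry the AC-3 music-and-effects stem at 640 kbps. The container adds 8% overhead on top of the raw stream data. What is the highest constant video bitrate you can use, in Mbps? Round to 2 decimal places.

3.77 Mbps

Budget: 250 MB = 2000.0 Mb.
Stream payload after overhead: 2000.0 / 1.08 = 1851.9 Mb.
Total bitrate budget: 1851.9 Mb / 420 s = 4.409 Mbps.
Audio: 640 kbps = 0.640 Mbps.
Video: 4.409 − 0.640 = 3.769 Mbps.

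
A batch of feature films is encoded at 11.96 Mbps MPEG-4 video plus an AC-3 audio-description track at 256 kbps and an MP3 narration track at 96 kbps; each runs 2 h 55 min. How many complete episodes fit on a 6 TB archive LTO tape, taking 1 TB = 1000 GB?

371

2 h 55 min = 175 min = 10500 s
Audio total: 256 + 96 = 352 kbps = 0.352 Mbps.
Total bitrate: 12.312 Mbps.
Per item: 12.312 Mbps × 10500 s = 129,276 Mb = 16,160 MB.
Capacity: 6 TB = 48,000,000 Mb; 371.30 items → 371 complete.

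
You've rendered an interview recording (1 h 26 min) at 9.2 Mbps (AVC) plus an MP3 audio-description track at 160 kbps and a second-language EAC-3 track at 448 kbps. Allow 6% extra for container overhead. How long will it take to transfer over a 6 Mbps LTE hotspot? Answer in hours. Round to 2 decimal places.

1 h 26 min = 86 min = 5160 s
Audio total: 160 + 448 = 608 kbps = 0.608 Mbps.
Total bitrate: 9.808 Mbps.
File: 9.808 Mbps × 5160 s = 50609.3 Mb.
With 6% container overhead: ×1.06. → 53645.8 Mb.
At 6 Mbps: 53645.8 / 6 = 8941.0 s ≈ 2.48 hours.

2.48 hours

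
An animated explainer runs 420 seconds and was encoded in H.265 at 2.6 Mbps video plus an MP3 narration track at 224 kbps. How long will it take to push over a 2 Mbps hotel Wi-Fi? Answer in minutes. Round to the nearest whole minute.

Audio: 224 kbps = 0.224 Mbps.
Total bitrate: 2.824 Mbps.
File: 2.824 Mbps × 420 s = 1186.1 Mb.
At 2 Mbps: 1186.1 / 2 = 593.0 s ≈ 9.88 minutes.

10 minutes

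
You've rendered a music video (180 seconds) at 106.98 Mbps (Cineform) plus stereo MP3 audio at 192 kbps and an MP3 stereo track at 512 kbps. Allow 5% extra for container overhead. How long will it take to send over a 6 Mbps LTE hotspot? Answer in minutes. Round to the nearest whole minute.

57 minutes

Audio total: 192 + 512 = 704 kbps = 0.704 Mbps.
Total bitrate: 107.684 Mbps.
File: 107.684 Mbps × 180 s = 19383.1 Mb.
With 5% container overhead: ×1.05. → 20352.3 Mb.
At 6 Mbps: 20352.3 / 6 = 3392.0 s ≈ 56.5 minutes.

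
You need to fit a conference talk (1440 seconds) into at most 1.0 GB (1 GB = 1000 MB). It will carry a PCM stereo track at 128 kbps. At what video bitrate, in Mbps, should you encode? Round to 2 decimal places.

Budget: 1.0 GB = 8000.0 Mb.
Total bitrate budget: 8000.0 Mb / 1440 s = 5.556 Mbps.
Audio: 128 kbps = 0.128 Mbps.
Video: 5.556 − 0.128 = 5.428 Mbps.

5.43 Mbps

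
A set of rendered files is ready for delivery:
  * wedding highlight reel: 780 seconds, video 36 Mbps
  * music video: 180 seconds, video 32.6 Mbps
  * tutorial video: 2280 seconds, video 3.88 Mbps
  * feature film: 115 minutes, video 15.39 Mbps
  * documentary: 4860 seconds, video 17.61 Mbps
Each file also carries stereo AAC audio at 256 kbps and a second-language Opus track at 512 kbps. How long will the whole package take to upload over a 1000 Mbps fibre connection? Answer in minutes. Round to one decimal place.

4.1 minutes

Audio total: 256 + 512 = 768 kbps = 0.768 Mbps.
wedding highlight reel: 36.768 Mbps × 780 s = 28679.0 Mb
music video: 33.368 Mbps × 180 s = 6006.2 Mb
tutorial video: 4.648 Mbps × 2280 s = 10597.4 Mb
feature film: 16.158 Mbps × 6900 s = 111490.2 Mb
documentary: 18.378 Mbps × 4860 s = 89317.1 Mb
Total: 246090.0 Mb = 30761.2 MB.
At 1000 Mbps: 246090.0 / 1000 = 246 s ≈ 4.1 minutes.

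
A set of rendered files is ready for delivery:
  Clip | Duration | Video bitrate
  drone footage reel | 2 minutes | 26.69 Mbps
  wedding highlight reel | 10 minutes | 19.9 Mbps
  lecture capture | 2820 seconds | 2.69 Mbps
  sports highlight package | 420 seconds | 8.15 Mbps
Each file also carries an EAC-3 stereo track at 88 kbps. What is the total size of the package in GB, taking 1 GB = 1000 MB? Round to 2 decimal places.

3.31 GB

Audio: 88 kbps = 0.088 Mbps.
drone footage reel: 26.778 Mbps × 120 s = 3213.4 Mb
wedding highlight reel: 19.988 Mbps × 600 s = 11992.8 Mb
lecture capture: 2.778 Mbps × 2820 s = 7834.0 Mb
sports highlight package: 8.238 Mbps × 420 s = 3460.0 Mb
Total: 26500.1 Mb = 3312.5 MB.
= 3.313 GB.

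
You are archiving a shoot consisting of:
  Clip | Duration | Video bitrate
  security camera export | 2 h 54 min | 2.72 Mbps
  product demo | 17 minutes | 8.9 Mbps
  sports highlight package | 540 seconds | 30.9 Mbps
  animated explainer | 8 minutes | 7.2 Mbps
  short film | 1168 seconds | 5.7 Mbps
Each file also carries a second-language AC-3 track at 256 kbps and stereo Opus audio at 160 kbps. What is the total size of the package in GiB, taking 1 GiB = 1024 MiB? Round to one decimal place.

8.1 GiB

Audio total: 256 + 160 = 416 kbps = 0.416 Mbps.
security camera export: 3.136 Mbps × 10440 s = 32739.8 Mb
product demo: 9.316 Mbps × 1020 s = 9502.3 Mb
sports highlight package: 31.316 Mbps × 540 s = 16910.6 Mb
animated explainer: 7.616 Mbps × 480 s = 3655.7 Mb
short film: 6.116 Mbps × 1168 s = 7143.5 Mb
Total: 69952.0 Mb = 8744.0 MB.
= 8.143 GiB.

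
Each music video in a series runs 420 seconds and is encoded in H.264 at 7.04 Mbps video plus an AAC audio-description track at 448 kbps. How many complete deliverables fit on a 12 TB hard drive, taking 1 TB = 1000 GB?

30525

Audio: 448 kbps = 0.448 Mbps.
Total bitrate: 7.488 Mbps.
Per item: 7.488 Mbps × 420 s = 3,145 Mb = 393.1 MB.
Capacity: 12 TB = 96,000,000 Mb; 30525.03 items → 30525 complete.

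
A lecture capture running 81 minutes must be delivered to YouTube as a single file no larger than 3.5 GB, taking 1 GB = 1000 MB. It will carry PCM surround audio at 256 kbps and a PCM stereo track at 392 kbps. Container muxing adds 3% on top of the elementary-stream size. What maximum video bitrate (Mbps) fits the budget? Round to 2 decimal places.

4.95 Mbps

Budget: 3.5 GB = 28000.0 Mb.
Stream payload after overhead: 28000.0 / 1.03 = 27184.5 Mb.
81 min = 4860 s
Total bitrate budget: 27184.5 Mb / 4860 s = 5.594 Mbps.
Audio total: 256 + 392 = 648 kbps = 0.648 Mbps.
Video: 5.594 − 0.648 = 4.946 Mbps.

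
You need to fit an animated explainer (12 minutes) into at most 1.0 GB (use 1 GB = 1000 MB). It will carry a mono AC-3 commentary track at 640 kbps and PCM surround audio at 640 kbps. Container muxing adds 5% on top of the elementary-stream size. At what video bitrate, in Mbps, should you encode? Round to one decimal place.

9.3 Mbps

Budget: 1.0 GB = 8000.0 Mb.
Stream payload after overhead: 8000.0 / 1.05 = 7619.0 Mb.
12 min = 720 s
Total bitrate budget: 7619.0 Mb / 720 s = 10.582 Mbps.
Audio total: 640 + 640 = 1280 kbps = 1.280 Mbps.
Video: 10.582 − 1.280 = 9.302 Mbps.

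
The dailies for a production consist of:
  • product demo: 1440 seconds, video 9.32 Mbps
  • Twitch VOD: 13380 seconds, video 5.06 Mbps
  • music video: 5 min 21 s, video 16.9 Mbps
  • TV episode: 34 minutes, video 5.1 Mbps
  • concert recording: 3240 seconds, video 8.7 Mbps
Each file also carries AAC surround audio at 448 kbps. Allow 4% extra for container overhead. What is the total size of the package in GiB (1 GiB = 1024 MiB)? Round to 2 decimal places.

Audio: 448 kbps = 0.448 Mbps.
product demo: 9.768 Mbps × 1440 s × 1.04 = 14628.6 Mb
Twitch VOD: 5.508 Mbps × 13380 s × 1.04 = 76644.9 Mb
music video: 17.348 Mbps × 321 s × 1.04 = 5791.5 Mb
TV episode: 5.548 Mbps × 2040 s × 1.04 = 11770.6 Mb
concert recording: 9.148 Mbps × 3240 s × 1.04 = 30825.1 Mb
Total: 139660.7 Mb = 17457.6 MB.
= 16.26 GiB.

16.26 GiB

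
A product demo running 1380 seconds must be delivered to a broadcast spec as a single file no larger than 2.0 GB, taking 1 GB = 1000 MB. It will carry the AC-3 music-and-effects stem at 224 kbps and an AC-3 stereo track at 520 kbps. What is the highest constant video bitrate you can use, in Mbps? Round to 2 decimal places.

Budget: 2.0 GB = 16000.0 Mb.
Total bitrate budget: 16000.0 Mb / 1380 s = 11.594 Mbps.
Audio total: 224 + 520 = 744 kbps = 0.744 Mbps.
Video: 11.594 − 0.744 = 10.850 Mbps.

10.85 Mbps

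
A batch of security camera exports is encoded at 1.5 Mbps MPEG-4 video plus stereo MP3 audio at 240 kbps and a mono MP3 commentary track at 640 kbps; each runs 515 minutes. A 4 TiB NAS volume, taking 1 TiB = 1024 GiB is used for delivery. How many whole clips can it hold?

515 min = 30900 s
Audio total: 240 + 640 = 880 kbps = 0.880 Mbps.
Total bitrate: 2.380 Mbps.
Per item: 2.380 Mbps × 30900 s = 73,542 Mb = 9,193 MB.
Capacity: 4 TiB = 35,184,372 Mb; 478.43 items → 478 complete.

478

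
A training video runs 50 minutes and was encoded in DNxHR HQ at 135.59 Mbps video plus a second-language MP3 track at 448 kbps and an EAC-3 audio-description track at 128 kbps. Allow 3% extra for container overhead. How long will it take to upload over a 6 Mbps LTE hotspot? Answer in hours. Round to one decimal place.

50 min = 3000 s
Audio total: 448 + 128 = 576 kbps = 0.576 Mbps.
Total bitrate: 136.166 Mbps.
File: 136.166 Mbps × 3000 s = 408498.0 Mb.
With 3% container overhead: ×1.03. → 420752.9 Mb.
At 6 Mbps: 420752.9 / 6 = 70125.5 s ≈ 19.5 hours.

19.5 hours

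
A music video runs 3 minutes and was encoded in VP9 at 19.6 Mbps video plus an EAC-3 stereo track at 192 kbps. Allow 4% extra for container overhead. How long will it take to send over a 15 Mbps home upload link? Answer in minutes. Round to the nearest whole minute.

4 minutes

3 min = 180 s
Audio: 192 kbps = 0.192 Mbps.
Total bitrate: 19.792 Mbps.
File: 19.792 Mbps × 180 s = 3562.6 Mb.
With 4% container overhead: ×1.04. → 3705.1 Mb.
At 15 Mbps: 3705.1 / 15 = 247.0 s ≈ 4.12 minutes.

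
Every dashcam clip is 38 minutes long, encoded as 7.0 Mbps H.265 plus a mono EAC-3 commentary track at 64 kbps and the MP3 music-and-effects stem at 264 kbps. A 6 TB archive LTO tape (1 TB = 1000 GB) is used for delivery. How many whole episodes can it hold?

38 min = 2280 s
Audio total: 64 + 264 = 328 kbps = 0.328 Mbps.
Total bitrate: 7.328 Mbps.
Per item: 7.328 Mbps × 2280 s = 16,708 Mb = 2,088 MB.
Capacity: 6 TB = 48,000,000 Mb; 2872.90 items → 2872 complete.

2872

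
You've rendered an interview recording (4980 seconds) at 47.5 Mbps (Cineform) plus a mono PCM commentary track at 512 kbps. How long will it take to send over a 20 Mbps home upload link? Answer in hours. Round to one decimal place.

Audio: 512 kbps = 0.512 Mbps.
Total bitrate: 48.012 Mbps.
File: 48.012 Mbps × 4980 s = 239099.8 Mb.
At 20 Mbps: 239099.8 / 20 = 11955.0 s ≈ 3.32 hours.

3.3 hours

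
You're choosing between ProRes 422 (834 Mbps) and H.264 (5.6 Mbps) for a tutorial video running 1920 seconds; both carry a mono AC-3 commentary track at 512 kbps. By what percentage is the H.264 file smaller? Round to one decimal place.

Audio: 512 kbps = 0.512 Mbps.
ProRes 422: 834.512 Mbps × 1920 s = 1602263.0 Mb = 200.283 GB.
H.264: 6.112 Mbps × 1920 s = 11735.0 Mb = 1.467 GB.
Reduction: (1 − 1.467/200.283) × 100 = 99.27%.

99.3%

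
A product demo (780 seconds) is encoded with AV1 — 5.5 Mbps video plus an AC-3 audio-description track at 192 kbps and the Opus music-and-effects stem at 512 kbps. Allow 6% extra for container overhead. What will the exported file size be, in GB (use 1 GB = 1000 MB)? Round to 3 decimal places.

0.641 GB

Audio total: 192 + 512 = 704 kbps = 0.704 Mbps.
Total bitrate: 5.5 + 0.704 = 6.204 Mbps.
Stream data: 6.204 Mbps × 780 s = 4839.1 Mb.
With 6% container overhead: ×1.06.
5,129 Mb ÷ 8 = 641.2 MB → 0.6412 GB.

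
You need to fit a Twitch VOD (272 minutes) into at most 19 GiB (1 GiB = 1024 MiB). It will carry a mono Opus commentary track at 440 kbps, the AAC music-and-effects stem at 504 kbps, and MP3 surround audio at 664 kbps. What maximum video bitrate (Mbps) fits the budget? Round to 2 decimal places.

8.39 Mbps

Budget: 19 GiB = 163208.8 Mb.
272 min = 16320 s
Total bitrate budget: 163208.8 Mb / 16320 s = 10.001 Mbps.
Audio total: 440 + 504 + 664 = 1608 kbps = 1.608 Mbps.
Video: 10.001 − 1.608 = 8.393 Mbps.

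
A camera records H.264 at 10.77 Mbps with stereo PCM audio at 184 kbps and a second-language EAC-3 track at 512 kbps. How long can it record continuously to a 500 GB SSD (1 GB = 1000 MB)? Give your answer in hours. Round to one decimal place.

Audio total: 184 + 512 = 696 kbps = 0.696 Mbps.
Total bitrate: 10.77 + 0.696 = 11.466 Mbps.
Capacity: 500 GB = 4,000,000 Mb.
Recording time: 4,000,000 / 11.466 = 348,857 s ≈ 96.9 hours.

96.9 hours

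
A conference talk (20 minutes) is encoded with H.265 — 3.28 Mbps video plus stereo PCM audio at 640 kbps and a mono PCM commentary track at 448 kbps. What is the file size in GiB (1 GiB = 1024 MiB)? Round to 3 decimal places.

0.610 GiB

20 min = 1200 s
Audio total: 640 + 448 = 1088 kbps = 1.088 Mbps.
Total bitrate: 3.28 + 1.088 = 4.368 Mbps.
Stream data: 4.368 Mbps × 1200 s = 5241.6 Mb.
5,242 Mb = 655,200,000 bytes ÷ 1,073,741,824 = 0.6102 GiB.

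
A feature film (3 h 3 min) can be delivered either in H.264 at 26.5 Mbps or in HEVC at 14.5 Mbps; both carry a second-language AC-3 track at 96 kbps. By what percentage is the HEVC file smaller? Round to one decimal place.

45.1%

3 h 3 min = 183 min = 10980 s
Audio: 96 kbps = 0.096 Mbps.
H.264: 26.596 Mbps × 10980 s = 292024.1 Mb = 36.503 GB.
HEVC: 14.596 Mbps × 10980 s = 160264.1 Mb = 20.033 GB.
Reduction: (1 − 20.033/36.503) × 100 = 45.12%.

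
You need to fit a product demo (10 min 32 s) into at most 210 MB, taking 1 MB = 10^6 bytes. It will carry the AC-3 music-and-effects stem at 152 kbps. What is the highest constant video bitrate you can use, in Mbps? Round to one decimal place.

2.5 Mbps

Budget: 210 MB = 1680.0 Mb.
10 min 32 s = 632 s
Total bitrate budget: 1680.0 Mb / 632 s = 2.658 Mbps.
Audio: 152 kbps = 0.152 Mbps.
Video: 2.658 − 0.152 = 2.506 Mbps.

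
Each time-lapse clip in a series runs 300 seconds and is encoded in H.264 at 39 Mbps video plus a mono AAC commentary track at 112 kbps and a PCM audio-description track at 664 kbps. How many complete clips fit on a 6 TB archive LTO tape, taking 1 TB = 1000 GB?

4022

Audio total: 112 + 664 = 776 kbps = 0.776 Mbps.
Total bitrate: 39.776 Mbps.
Per item: 39.776 Mbps × 300 s = 11,933 Mb = 1,492 MB.
Capacity: 6 TB = 48,000,000 Mb; 4022.53 items → 4022 complete.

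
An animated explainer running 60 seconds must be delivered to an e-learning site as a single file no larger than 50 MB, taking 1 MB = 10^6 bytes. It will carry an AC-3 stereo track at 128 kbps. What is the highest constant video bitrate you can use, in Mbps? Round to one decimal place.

6.5 Mbps

Budget: 50 MB = 400.0 Mb.
Total bitrate budget: 400.0 Mb / 60 s = 6.667 Mbps.
Audio: 128 kbps = 0.128 Mbps.
Video: 6.667 − 0.128 = 6.539 Mbps.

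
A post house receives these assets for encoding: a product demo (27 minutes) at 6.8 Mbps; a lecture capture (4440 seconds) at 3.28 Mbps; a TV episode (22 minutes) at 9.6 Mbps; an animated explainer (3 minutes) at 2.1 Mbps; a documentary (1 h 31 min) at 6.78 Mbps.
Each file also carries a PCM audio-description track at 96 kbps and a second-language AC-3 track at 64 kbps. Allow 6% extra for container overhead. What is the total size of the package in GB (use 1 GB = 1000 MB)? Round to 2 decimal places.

10.30 GB

Audio total: 96 + 64 = 160 kbps = 0.160 Mbps.
product demo: 6.960 Mbps × 1620 s × 1.06 = 11951.7 Mb
lecture capture: 3.440 Mbps × 4440 s × 1.06 = 16190.0 Mb
TV episode: 9.760 Mbps × 1320 s × 1.06 = 13656.2 Mb
animated explainer: 2.260 Mbps × 180 s × 1.06 = 431.2 Mb
documentary: 6.940 Mbps × 5460 s × 1.06 = 40165.9 Mb
Total: 82395.1 Mb = 10299.4 MB.
= 10.30 GB.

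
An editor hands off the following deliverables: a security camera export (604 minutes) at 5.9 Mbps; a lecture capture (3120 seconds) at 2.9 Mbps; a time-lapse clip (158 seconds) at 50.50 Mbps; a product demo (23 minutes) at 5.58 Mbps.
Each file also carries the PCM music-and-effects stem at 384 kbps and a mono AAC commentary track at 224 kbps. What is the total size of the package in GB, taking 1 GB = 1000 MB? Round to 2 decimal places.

Audio total: 384 + 224 = 608 kbps = 0.608 Mbps.
security camera export: 6.508 Mbps × 36240 s = 235849.9 Mb
lecture capture: 3.508 Mbps × 3120 s = 10945.0 Mb
time-lapse clip: 51.108 Mbps × 158 s = 8075.1 Mb
product demo: 6.188 Mbps × 1380 s = 8539.4 Mb
Total: 263409.4 Mb = 32926.2 MB.
= 32.93 GB.

32.93 GB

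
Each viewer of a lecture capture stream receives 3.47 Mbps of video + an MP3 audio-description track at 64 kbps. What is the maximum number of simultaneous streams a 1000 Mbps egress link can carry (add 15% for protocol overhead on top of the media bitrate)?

246

Audio: 64 kbps = 0.064 Mbps.
Per-viewer media rate: 3.534 Mbps.
On the wire with 15% overhead: 4.064 Mbps.
1000 Mbps = 1,000 Mbps; 1,000 / 4.064 = 246.06 → 246 viewers.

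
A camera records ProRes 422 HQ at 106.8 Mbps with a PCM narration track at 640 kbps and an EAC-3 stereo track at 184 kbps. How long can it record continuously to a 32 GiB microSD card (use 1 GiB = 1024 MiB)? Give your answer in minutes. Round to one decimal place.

42.6 minutes

Audio total: 640 + 184 = 824 kbps = 0.824 Mbps.
Total bitrate: 106.8 + 0.824 = 107.624 Mbps.
Capacity: 32 GiB = 274,878 Mb.
Recording time: 274,878 / 107.624 = 2,554 s ≈ 42.6 minutes.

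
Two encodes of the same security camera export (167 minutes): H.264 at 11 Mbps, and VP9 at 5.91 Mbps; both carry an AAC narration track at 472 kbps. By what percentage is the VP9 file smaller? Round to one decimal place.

44.4%

167 min = 10020 s
Audio: 472 kbps = 0.472 Mbps.
H.264: 11.472 Mbps × 10020 s = 114949.4 Mb = 13.382 GiB.
VP9: 6.382 Mbps × 10020 s = 63947.6 Mb = 7.444 GiB.
Reduction: (1 − 7.444/13.382) × 100 = 44.37%.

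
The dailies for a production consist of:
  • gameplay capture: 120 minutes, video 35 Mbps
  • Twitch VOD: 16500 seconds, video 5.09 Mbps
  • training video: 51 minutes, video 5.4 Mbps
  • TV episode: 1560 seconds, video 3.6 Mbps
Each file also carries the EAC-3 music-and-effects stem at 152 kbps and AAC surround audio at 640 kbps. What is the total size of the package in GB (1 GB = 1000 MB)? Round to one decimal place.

47.6 GB

Audio total: 152 + 640 = 792 kbps = 0.792 Mbps.
gameplay capture: 35.792 Mbps × 7200 s = 257702.4 Mb
Twitch VOD: 5.882 Mbps × 16500 s = 97053.0 Mb
training video: 6.192 Mbps × 3060 s = 18947.5 Mb
TV episode: 4.392 Mbps × 1560 s = 6851.5 Mb
Total: 380554.4 Mb = 47569.3 MB.
= 47.57 GB.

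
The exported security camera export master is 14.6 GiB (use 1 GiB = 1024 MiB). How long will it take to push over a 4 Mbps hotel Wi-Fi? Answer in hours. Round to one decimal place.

File: 14.6 GiB = 125413.0 Mb.
At 4 Mbps: 125413.0 / 4 = 31353.3 s ≈ 8.71 hours.

8.7 hours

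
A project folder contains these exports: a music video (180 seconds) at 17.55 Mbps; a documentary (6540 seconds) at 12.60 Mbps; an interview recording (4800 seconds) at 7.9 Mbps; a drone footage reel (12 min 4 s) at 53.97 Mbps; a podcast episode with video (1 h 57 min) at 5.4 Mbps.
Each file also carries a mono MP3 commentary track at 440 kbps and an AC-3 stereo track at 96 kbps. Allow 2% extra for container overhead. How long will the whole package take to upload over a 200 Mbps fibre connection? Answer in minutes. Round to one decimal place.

17.9 minutes

Audio total: 440 + 96 = 536 kbps = 0.536 Mbps.
music video: 18.086 Mbps × 180 s × 1.02 = 3320.6 Mb
documentary: 13.136 Mbps × 6540 s × 1.02 = 87627.6 Mb
interview recording: 8.436 Mbps × 4800 s × 1.02 = 41302.7 Mb
drone footage reel: 54.506 Mbps × 724 s × 1.02 = 40251.6 Mb
podcast episode with video: 5.936 Mbps × 7020 s × 1.02 = 42504.1 Mb
Total: 215006.6 Mb = 26875.8 MB.
At 200 Mbps: 215006.6 / 200 = 1075 s ≈ 17.9 minutes.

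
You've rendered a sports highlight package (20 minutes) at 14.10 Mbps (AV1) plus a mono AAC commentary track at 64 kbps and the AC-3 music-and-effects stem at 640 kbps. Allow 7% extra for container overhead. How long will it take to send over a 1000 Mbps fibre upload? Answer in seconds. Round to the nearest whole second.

20 min = 1200 s
Audio total: 64 + 640 = 704 kbps = 0.704 Mbps.
Total bitrate: 14.804 Mbps.
File: 14.804 Mbps × 1200 s = 17764.8 Mb.
With 7% container overhead: ×1.07. → 19008.3 Mb.
At 1000 Mbps: 19008.3 / 1000 = 19.0 s ≈ 19 seconds.

19 seconds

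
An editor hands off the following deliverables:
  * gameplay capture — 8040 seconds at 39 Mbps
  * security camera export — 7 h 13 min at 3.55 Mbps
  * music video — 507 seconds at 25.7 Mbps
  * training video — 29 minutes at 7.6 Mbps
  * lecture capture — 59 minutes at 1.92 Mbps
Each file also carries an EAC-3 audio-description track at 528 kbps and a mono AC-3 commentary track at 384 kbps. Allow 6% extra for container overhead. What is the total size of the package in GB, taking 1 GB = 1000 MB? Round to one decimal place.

63.0 GB

Audio total: 528 + 384 = 912 kbps = 0.912 Mbps.
gameplay capture: 39.912 Mbps × 8040 s × 1.06 = 340146.0 Mb
security camera export: 4.462 Mbps × 25980 s × 1.06 = 122878.1 Mb
music video: 26.612 Mbps × 507 s × 1.06 = 14301.8 Mb
training video: 8.512 Mbps × 1740 s × 1.06 = 15699.5 Mb
lecture capture: 2.832 Mbps × 3540 s × 1.06 = 10626.8 Mb
Total: 503652.3 Mb = 62956.5 MB.
= 62.96 GB.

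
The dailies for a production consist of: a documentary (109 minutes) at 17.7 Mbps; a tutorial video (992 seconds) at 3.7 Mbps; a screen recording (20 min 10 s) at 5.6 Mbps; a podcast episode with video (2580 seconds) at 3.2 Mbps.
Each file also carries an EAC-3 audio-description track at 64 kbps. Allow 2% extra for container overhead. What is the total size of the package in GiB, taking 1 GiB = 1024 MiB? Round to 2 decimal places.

16.05 GiB

Audio: 64 kbps = 0.064 Mbps.
documentary: 17.764 Mbps × 6540 s × 1.02 = 118500.1 Mb
tutorial video: 3.764 Mbps × 992 s × 1.02 = 3808.6 Mb
screen recording: 5.664 Mbps × 1210 s × 1.02 = 6990.5 Mb
podcast episode with video: 3.264 Mbps × 2580 s × 1.02 = 8589.5 Mb
Total: 137888.7 Mb = 17236.1 MB.
= 16.05 GiB.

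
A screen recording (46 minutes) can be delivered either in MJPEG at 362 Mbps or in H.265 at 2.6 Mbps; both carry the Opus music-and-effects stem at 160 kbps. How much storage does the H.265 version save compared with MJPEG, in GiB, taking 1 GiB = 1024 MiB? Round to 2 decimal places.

115.48 GiB

46 min = 2760 s
Audio: 160 kbps = 0.160 Mbps.
MJPEG: 362.160 Mbps × 2760 s = 999561.6 Mb = 116.364 GiB.
H.265: 2.760 Mbps × 2760 s = 7617.6 Mb = 0.887 GiB.
Saving: 116.364 − 0.887 = 115.477 GiB.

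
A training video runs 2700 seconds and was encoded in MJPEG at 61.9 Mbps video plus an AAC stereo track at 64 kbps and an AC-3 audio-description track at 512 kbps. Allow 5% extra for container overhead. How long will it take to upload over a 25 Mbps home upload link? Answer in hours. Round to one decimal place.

Audio total: 64 + 512 = 576 kbps = 0.576 Mbps.
Total bitrate: 62.476 Mbps.
File: 62.476 Mbps × 2700 s = 168685.2 Mb.
With 5% container overhead: ×1.05. → 177119.5 Mb.
At 25 Mbps: 177119.5 / 25 = 7084.8 s ≈ 1.97 hours.

2.0 hours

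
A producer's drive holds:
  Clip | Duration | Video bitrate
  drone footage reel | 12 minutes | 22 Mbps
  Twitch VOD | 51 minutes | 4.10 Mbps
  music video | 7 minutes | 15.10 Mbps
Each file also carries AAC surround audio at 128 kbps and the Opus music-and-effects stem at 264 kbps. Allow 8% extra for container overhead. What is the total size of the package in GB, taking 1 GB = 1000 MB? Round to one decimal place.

4.9 GB

Audio total: 128 + 264 = 392 kbps = 0.392 Mbps.
drone footage reel: 22.392 Mbps × 720 s × 1.08 = 17412.0 Mb
Twitch VOD: 4.492 Mbps × 3060 s × 1.08 = 14845.2 Mb
music video: 15.492 Mbps × 420 s × 1.08 = 7027.2 Mb
Total: 39284.4 Mb = 4910.5 MB.
= 4.911 GB.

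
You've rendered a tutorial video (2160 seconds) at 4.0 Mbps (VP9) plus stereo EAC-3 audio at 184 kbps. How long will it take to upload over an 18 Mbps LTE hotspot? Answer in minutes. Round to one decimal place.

8.4 minutes

Audio: 184 kbps = 0.184 Mbps.
Total bitrate: 4.184 Mbps.
File: 4.184 Mbps × 2160 s = 9037.4 Mb.
At 18 Mbps: 9037.4 / 18 = 502.1 s ≈ 8.37 minutes.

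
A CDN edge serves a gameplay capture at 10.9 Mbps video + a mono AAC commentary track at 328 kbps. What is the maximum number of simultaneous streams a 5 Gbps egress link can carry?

Audio: 328 kbps = 0.328 Mbps.
Per-viewer media rate: 11.228 Mbps.
5 Gbps = 5,000 Mbps; 5,000 / 11.228 = 445.32 → 445 viewers.

445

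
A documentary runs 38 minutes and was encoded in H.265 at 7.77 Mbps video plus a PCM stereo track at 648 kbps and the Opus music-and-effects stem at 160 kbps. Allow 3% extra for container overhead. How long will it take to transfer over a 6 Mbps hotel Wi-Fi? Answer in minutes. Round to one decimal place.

38 min = 2280 s
Audio total: 648 + 160 = 808 kbps = 0.808 Mbps.
Total bitrate: 8.578 Mbps.
File: 8.578 Mbps × 2280 s = 19557.8 Mb.
With 3% container overhead: ×1.03. → 20144.6 Mb.
At 6 Mbps: 20144.6 / 6 = 3357.4 s ≈ 56 minutes.

56.0 minutes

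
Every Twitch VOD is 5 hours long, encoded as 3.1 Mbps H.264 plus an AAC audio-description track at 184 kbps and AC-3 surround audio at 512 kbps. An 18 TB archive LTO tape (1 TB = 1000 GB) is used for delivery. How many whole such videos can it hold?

2107

5 h = 18000 s
Audio total: 184 + 512 = 696 kbps = 0.696 Mbps.
Total bitrate: 3.796 Mbps.
Per item: 3.796 Mbps × 18000 s = 68,328 Mb = 8,541 MB.
Capacity: 18 TB = 144,000,000 Mb; 2107.48 items → 2107 complete.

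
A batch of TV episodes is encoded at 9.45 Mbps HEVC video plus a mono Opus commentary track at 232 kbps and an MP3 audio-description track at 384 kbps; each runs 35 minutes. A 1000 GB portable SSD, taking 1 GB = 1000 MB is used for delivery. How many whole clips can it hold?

378

35 min = 2100 s
Audio total: 232 + 384 = 616 kbps = 0.616 Mbps.
Total bitrate: 10.066 Mbps.
Per item: 10.066 Mbps × 2100 s = 21,139 Mb = 2,642 MB.
Capacity: 1000 GB = 8,000,000 Mb; 378.45 items → 378 complete.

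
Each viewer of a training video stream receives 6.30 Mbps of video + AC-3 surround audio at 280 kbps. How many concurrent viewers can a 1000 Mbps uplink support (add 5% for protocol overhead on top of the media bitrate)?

144

Audio: 280 kbps = 0.280 Mbps.
Per-viewer media rate: 6.580 Mbps.
On the wire with 5% overhead: 6.909 Mbps.
1000 Mbps = 1,000 Mbps; 1,000 / 6.909 = 144.74 → 144 viewers.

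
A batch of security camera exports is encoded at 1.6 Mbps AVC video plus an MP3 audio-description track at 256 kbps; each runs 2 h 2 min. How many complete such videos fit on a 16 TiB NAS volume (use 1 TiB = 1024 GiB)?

10359

2 h 2 min = 122 min = 7320 s
Audio: 256 kbps = 0.256 Mbps.
Total bitrate: 1.856 Mbps.
Per item: 1.856 Mbps × 7320 s = 13,586 Mb = 1,698 MB.
Capacity: 16 TiB = 140,737,488 Mb; 10359.07 items → 10359 complete.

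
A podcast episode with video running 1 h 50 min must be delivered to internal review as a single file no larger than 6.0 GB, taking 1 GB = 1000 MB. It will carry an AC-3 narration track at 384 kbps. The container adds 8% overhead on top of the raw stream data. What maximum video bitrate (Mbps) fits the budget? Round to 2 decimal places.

Budget: 6.0 GB = 48000.0 Mb.
Stream payload after overhead: 48000.0 / 1.08 = 44444.4 Mb.
1 h 50 min = 110 min = 6600 s
Total bitrate budget: 44444.4 Mb / 6600 s = 6.734 Mbps.
Audio: 384 kbps = 0.384 Mbps.
Video: 6.734 − 0.384 = 6.350 Mbps.

6.35 Mbps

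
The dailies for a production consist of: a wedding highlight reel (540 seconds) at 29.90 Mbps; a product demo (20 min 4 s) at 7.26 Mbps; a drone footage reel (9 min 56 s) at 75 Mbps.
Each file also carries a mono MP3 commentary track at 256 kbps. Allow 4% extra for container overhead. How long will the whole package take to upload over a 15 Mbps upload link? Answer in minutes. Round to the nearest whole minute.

81 minutes

Audio: 256 kbps = 0.256 Mbps.
wedding highlight reel: 30.156 Mbps × 540 s × 1.04 = 16935.6 Mb
product demo: 7.516 Mbps × 1204 s × 1.04 = 9411.2 Mb
drone footage reel: 75.256 Mbps × 596 s × 1.04 = 46646.7 Mb
Total: 72993.5 Mb = 9124.2 MB.
At 15 Mbps: 72993.5 / 15 = 4866 s ≈ 81.1 minutes.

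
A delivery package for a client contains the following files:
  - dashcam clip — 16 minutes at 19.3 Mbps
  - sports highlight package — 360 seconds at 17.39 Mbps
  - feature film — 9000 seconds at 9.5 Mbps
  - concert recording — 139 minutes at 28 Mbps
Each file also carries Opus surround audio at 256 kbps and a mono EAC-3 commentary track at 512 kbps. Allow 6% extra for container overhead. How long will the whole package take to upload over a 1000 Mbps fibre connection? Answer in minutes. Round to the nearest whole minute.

6 minutes

Audio total: 256 + 512 = 768 kbps = 0.768 Mbps.
dashcam clip: 20.068 Mbps × 960 s × 1.06 = 20421.2 Mb
sports highlight package: 18.158 Mbps × 360 s × 1.06 = 6929.1 Mb
feature film: 10.268 Mbps × 9000 s × 1.06 = 97956.7 Mb
concert recording: 28.768 Mbps × 8340 s × 1.06 = 254320.6 Mb
Total: 379627.6 Mb = 47453.5 MB.
At 1000 Mbps: 379627.6 / 1000 = 380 s ≈ 6.33 minutes.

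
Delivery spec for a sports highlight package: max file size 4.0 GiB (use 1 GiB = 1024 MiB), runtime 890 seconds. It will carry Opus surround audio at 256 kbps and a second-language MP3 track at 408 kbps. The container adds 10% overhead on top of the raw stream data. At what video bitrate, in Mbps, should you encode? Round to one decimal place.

34.4 Mbps

Budget: 4.0 GiB = 34359.7 Mb.
Stream payload after overhead: 34359.7 / 1.10 = 31236.1 Mb.
Total bitrate budget: 31236.1 Mb / 890 s = 35.097 Mbps.
Audio total: 256 + 408 = 664 kbps = 0.664 Mbps.
Video: 35.097 − 0.664 = 34.433 Mbps.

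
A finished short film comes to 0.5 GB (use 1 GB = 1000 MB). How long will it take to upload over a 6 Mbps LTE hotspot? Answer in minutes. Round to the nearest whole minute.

File: 0.5 GB = 4000.0 Mb.
At 6 Mbps: 4000.0 / 6 = 666.7 s ≈ 11.1 minutes.

11 minutes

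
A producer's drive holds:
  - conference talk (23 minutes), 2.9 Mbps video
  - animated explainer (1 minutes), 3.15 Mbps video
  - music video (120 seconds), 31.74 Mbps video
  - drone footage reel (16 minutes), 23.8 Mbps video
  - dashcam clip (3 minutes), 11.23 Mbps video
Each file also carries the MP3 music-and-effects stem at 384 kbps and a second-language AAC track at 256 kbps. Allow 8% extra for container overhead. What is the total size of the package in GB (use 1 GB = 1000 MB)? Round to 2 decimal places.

Audio total: 384 + 256 = 640 kbps = 0.640 Mbps.
conference talk: 3.540 Mbps × 1380 s × 1.08 = 5276.0 Mb
animated explainer: 3.790 Mbps × 60 s × 1.08 = 245.6 Mb
music video: 32.380 Mbps × 120 s × 1.08 = 4196.4 Mb
drone footage reel: 24.440 Mbps × 960 s × 1.08 = 25339.4 Mb
dashcam clip: 11.870 Mbps × 180 s × 1.08 = 2307.5 Mb
Total: 37365.0 Mb = 4670.6 MB.
= 4.671 GB.

4.67 GB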